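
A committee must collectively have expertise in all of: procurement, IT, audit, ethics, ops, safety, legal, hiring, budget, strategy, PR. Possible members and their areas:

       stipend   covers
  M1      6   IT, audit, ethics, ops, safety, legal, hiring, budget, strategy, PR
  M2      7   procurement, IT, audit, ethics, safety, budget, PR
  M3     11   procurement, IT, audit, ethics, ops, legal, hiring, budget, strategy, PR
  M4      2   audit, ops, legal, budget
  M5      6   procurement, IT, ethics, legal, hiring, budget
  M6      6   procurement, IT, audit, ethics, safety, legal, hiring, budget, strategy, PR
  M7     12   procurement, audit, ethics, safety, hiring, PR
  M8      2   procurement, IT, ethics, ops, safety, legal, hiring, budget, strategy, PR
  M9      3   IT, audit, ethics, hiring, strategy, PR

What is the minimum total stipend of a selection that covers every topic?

M4, M8 cover every topic at stipend 2 + 2 = 4.
Any cover uses at least 2 members; among all covering selections none totals below 4.

4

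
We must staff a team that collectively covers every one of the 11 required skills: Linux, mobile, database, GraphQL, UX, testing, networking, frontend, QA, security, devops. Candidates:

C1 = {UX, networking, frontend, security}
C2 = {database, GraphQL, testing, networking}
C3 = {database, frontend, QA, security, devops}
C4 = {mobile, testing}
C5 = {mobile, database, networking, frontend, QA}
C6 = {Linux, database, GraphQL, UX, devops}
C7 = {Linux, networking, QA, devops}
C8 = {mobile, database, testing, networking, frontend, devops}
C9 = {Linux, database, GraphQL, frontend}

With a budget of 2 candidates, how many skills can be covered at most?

9

Choosing C5, C6 covers {Linux, mobile, database, GraphQL, UX, networking, frontend, QA, devops} — 9 skills.
No choice of 2 candidates does better; here testing, security are left uncovered.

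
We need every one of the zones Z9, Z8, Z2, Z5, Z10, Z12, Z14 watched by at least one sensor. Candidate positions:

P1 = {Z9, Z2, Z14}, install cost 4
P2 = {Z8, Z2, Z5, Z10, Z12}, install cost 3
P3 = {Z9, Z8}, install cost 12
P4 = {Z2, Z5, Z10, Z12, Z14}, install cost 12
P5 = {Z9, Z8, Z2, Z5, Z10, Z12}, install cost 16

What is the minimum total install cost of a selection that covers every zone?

P1, P2 cover every zone at install cost 4 + 3 = 7.
Any cover uses at least 2 sensor positions; among all covering selections none totals below 7.

7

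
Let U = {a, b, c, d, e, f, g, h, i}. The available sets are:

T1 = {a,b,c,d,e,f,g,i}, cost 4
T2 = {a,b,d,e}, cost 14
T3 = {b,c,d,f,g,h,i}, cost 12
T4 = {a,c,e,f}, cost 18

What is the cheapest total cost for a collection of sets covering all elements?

T1, T3 cover every element at cost 4 + 12 = 16.
Any cover uses at least 2 sets; among all covering selections none totals below 16.

16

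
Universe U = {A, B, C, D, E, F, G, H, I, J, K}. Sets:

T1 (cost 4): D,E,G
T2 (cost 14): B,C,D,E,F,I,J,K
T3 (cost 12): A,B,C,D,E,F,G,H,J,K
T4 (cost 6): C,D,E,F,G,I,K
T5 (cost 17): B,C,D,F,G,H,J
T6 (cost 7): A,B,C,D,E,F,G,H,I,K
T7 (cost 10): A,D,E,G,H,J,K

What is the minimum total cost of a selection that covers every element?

T6, T7 cover every element at cost 7 + 10 = 17.
Any cover uses at least 2 sets; among all covering selections none totals below 17.

17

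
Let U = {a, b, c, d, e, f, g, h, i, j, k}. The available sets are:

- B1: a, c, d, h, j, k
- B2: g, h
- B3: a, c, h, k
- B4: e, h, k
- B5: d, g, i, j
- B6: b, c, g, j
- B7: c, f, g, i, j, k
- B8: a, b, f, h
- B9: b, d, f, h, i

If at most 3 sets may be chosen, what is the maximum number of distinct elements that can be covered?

Choosing B1, B2, B9 covers {a, b, c, d, f, g, h, i, j, k} — 10 elements.
No choice of 3 sets does better; here e is left uncovered.

10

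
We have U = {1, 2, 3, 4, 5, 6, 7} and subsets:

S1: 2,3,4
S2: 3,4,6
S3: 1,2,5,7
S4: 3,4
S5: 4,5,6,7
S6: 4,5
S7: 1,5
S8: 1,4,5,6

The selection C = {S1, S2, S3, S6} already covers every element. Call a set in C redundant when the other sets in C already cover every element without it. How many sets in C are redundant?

2

Drop S1: the rest still cover every element — redundant.
Drop S2: 6 uncovered — not redundant.
Drop S3: 1, 7 uncovered — not redundant.
Drop S6: the rest still cover every element — redundant.
2 redundant: S1, S6.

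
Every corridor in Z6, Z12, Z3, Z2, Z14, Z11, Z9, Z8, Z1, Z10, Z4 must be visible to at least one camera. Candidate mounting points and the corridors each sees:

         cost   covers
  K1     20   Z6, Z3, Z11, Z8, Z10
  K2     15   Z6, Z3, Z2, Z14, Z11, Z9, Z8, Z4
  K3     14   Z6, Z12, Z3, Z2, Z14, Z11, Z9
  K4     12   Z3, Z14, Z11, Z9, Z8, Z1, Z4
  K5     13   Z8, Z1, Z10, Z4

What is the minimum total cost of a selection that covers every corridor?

27

K3, K5 cover every corridor at cost 14 + 13 = 27.
Any cover uses at least 2 camera mounts; among all covering selections none totals below 27.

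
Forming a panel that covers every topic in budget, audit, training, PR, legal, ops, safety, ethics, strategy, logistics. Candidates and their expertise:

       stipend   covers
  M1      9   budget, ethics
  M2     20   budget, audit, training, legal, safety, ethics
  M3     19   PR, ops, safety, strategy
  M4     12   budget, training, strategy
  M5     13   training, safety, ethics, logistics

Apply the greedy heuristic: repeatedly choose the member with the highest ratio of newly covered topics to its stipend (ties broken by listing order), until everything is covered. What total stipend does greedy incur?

64

Pick 1: M5 adds 4 new (training, safety, ethics, logistics) at stipend 13 (ratio 4/13).
Pick 2: M4 adds 2 new (budget, strategy) at stipend 12 (ratio 2/12).
Pick 3: M3 adds 2 new (PR, ops) at stipend 19 (ratio 2/19).
Pick 4: M2 adds 2 new (audit, legal) at stipend 20 (ratio 2/20).
Greedy total stipend: 13 + 12 + 19 + 20 = 64. (The true optimum is 52, so greedy overshoots here.)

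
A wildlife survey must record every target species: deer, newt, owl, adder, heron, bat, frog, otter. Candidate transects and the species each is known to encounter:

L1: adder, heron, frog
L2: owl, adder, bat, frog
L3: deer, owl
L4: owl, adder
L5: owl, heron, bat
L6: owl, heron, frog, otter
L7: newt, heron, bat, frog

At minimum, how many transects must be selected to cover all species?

L1, L3, L6, L7 together cover {deer, newt, owl, adder, heron, bat, frog, otter} — every species.
No 3 of the 7 transects cover everything (all 35 triples fall short), so 4 is minimum.

4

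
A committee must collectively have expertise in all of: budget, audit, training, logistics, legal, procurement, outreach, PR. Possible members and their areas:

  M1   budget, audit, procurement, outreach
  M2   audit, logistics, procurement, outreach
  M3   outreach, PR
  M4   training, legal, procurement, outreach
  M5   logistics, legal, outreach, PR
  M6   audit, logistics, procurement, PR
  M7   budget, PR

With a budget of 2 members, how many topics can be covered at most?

7

Choosing M1, M5 covers {budget, audit, logistics, legal, procurement, outreach, PR} — 7 topics.
No choice of 2 members does better; here training is left uncovered.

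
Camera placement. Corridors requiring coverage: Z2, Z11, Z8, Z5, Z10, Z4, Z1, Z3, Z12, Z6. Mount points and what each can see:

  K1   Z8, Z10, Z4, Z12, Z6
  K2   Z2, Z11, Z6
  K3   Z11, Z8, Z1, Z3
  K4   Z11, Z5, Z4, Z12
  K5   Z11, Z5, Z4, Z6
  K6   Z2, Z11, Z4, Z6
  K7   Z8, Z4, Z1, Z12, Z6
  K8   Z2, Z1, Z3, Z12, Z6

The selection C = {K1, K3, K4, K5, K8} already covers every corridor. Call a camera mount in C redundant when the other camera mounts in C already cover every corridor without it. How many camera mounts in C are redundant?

Drop K1: Z10 uncovered — not redundant.
Drop K3: the rest still cover every corridor — redundant.
Drop K4: the rest still cover every corridor — redundant.
Drop K5: the rest still cover every corridor — redundant.
Drop K8: Z2 uncovered — not redundant.
3 redundant: K3, K4, K5.

3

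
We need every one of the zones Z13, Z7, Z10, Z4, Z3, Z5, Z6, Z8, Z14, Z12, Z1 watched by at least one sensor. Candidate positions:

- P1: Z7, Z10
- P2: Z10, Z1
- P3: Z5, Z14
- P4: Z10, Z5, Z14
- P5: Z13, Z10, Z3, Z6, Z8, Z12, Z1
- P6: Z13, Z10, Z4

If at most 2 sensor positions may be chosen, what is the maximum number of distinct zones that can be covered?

Choosing P3, P5 covers {Z13, Z10, Z3, Z5, Z6, Z8, Z14, Z12, Z1} — 9 zones.
No choice of 2 sensor positions does better; here Z7, Z4 are left uncovered.

9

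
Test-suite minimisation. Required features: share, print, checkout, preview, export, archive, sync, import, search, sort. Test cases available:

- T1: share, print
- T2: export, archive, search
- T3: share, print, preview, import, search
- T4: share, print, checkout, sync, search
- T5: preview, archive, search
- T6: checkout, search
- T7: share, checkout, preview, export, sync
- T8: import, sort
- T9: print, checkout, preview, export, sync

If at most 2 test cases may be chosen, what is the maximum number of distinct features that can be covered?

Choosing T3, T7 covers {share, print, checkout, preview, export, sync, import, search} — 8 features.
No choice of 2 test cases does better; here archive, sort are left uncovered.

8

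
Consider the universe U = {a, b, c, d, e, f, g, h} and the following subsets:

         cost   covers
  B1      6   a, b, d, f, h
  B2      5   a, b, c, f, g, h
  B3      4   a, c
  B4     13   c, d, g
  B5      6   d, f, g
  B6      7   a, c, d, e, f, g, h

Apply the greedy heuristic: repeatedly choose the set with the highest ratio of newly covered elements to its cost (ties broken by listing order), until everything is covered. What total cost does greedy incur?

Pick 1: B2 adds 6 new (a, b, c, f, g, h) at cost 5 (ratio 6/5).
Pick 2: B6 adds 2 new (d, e) at cost 7 (ratio 2/7).
Greedy total cost: 5 + 7 = 12.

12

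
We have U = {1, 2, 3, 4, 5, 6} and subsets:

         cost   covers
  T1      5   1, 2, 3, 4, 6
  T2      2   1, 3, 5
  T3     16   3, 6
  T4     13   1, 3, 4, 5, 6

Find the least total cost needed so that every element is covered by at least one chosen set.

T1, T2 cover every element at cost 5 + 2 = 7.
Any cover uses at least 2 sets; among all covering selections none totals below 7.

7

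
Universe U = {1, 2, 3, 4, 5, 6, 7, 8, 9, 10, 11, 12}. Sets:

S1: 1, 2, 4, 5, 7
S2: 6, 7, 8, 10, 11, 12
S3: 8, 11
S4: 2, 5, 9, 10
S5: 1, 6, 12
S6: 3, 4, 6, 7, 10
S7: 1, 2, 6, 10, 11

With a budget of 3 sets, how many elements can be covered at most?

11

Choosing S1, S2, S4 covers {1, 2, 4, 5, 6, 7, 8, 9, 10, 11, 12} — 11 elements.
No choice of 3 sets does better; here 3 is left uncovered.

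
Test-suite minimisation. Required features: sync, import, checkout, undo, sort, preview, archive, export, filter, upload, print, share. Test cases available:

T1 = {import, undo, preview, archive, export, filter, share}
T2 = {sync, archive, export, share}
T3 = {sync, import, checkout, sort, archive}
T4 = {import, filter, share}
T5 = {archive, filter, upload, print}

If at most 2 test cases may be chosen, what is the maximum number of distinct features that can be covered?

10

Choosing T1, T3 covers {sync, import, checkout, undo, sort, preview, archive, export, filter, share} — 10 features.
No choice of 2 test cases does better; here upload, print are left uncovered.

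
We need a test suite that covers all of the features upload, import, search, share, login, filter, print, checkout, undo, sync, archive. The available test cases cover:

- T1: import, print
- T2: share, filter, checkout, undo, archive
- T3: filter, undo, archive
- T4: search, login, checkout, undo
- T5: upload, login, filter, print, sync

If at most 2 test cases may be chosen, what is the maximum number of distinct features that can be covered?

9

Choosing T2, T5 covers {upload, share, login, filter, print, checkout, undo, sync, archive} — 9 features.
No choice of 2 test cases does better; here import, search are left uncovered.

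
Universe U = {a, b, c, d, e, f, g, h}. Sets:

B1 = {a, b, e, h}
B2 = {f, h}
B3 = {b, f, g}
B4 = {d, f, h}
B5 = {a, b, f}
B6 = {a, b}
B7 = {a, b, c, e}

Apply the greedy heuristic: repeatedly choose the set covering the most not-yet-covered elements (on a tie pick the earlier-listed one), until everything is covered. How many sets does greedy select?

Pick 1: B1 covers 4 new elements (a, b, e, h).
Pick 2: B3 covers 2 new elements (f, g).
Pick 3: B4 covers 1 new elements (d).
Pick 4: B7 covers 1 new elements (c).
Greedy uses 4 sets. (The true minimum is 3.)

4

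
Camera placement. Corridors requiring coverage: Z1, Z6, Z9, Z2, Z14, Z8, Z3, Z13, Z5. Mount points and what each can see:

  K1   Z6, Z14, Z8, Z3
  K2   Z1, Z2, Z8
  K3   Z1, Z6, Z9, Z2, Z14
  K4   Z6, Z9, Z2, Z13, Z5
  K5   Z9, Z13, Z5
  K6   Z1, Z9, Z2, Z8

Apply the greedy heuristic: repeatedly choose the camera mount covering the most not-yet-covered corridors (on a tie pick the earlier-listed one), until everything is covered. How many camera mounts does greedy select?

Pick 1: K3 covers 5 new corridors (Z1, Z6, Z9, Z2, Z14).
Pick 2: K1 covers 2 new corridors (Z8, Z3).
Pick 3: K4 covers 2 new corridors (Z13, Z5).
Greedy uses 3 camera mounts.

3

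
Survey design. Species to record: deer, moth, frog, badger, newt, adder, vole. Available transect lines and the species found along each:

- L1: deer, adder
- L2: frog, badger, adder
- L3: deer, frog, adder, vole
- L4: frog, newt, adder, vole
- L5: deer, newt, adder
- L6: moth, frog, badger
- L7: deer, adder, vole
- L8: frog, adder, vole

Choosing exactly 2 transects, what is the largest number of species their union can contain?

6

Choosing L3, L6 covers {deer, moth, frog, badger, adder, vole} — 6 species.
No choice of 2 transects does better; here newt is left uncovered.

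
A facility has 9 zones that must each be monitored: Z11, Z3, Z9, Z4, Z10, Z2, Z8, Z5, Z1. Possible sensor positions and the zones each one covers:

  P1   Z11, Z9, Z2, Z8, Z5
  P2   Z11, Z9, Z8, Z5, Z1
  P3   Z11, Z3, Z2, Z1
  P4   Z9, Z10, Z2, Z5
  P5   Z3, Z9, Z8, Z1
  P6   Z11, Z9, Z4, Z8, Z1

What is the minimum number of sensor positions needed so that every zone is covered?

P3, P4, P6 together cover {Z11, Z3, Z9, Z4, Z10, Z2, Z8, Z5, Z1} — every zone.
No 2 of the 6 sensor positions cover everything (all 15 pairs fall short), so 3 is minimum.

3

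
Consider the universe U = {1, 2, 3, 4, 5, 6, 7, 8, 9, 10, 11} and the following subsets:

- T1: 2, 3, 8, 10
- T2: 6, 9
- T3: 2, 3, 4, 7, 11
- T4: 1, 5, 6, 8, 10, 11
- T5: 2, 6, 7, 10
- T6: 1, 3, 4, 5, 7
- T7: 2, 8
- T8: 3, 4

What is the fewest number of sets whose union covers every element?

T2, T3, T4 together cover {1, 2, 3, 4, 5, 6, 7, 8, 9, 10, 11} — every element.
No 2 of the 8 sets cover everything (all 28 pairs fall short), so 3 is minimum.

3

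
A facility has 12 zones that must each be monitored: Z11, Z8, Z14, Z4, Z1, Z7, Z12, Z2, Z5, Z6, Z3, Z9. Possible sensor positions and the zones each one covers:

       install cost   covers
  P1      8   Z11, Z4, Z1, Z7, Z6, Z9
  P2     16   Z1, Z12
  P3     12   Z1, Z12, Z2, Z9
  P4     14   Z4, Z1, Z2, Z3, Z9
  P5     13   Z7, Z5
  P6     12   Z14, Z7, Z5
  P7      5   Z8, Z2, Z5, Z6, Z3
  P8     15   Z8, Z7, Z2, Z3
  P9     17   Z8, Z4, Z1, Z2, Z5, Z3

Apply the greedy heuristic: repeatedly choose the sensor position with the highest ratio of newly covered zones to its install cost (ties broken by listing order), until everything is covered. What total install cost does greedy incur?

Pick 1: P7 adds 5 new (Z8, Z2, Z5, Z6, Z3) at install cost 5 (ratio 5/5).
Pick 2: P1 adds 5 new (Z11, Z4, Z1, Z7, Z9) at install cost 8 (ratio 5/8).
Pick 3: P3 adds 1 new (Z12) at install cost 12 (ratio 1/12).
Pick 4: P6 adds 1 new (Z14) at install cost 12 (ratio 1/12).
Greedy total install cost: 5 + 8 + 12 + 12 = 37.

37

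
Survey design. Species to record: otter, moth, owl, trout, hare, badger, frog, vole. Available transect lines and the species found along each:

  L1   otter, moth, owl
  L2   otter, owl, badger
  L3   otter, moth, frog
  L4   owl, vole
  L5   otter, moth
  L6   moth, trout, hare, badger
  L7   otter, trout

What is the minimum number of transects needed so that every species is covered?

L3, L4, L6 together cover {otter, moth, owl, trout, hare, badger, frog, vole} — every species.
No 2 of the 7 transects cover everything (all 21 pairs fall short), so 3 is minimum.
Greedy (largest uncovered first) would take L6, L1, L3, L4 — 4 transects — but 3 suffice.

3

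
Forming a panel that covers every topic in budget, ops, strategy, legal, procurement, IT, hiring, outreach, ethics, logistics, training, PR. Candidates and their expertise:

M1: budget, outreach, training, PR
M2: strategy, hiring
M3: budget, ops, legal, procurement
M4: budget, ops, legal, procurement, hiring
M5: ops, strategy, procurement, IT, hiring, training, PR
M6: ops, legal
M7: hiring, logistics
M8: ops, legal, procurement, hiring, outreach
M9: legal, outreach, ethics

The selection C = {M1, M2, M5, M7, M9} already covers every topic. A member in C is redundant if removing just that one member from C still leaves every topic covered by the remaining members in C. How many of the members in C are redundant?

Drop M1: budget uncovered — not redundant.
Drop M2: the rest still cover every topic — redundant.
Drop M5: ops, procurement, IT uncovered — not redundant.
Drop M7: logistics uncovered — not redundant.
Drop M9: legal, ethics uncovered — not redundant.
1 redundant: M2.

1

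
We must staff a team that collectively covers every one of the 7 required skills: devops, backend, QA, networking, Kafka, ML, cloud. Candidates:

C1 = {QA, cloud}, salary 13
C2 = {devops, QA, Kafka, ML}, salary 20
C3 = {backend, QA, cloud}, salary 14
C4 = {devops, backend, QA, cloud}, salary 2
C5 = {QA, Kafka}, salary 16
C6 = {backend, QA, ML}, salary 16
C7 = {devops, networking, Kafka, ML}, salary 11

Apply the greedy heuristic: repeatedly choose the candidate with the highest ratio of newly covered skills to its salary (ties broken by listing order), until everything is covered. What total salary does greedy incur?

Pick 1: C4 adds 4 new (devops, backend, QA, cloud) at salary 2 (ratio 4/2).
Pick 2: C7 adds 3 new (networking, Kafka, ML) at salary 11 (ratio 3/11).
Greedy total salary: 2 + 11 = 13.

13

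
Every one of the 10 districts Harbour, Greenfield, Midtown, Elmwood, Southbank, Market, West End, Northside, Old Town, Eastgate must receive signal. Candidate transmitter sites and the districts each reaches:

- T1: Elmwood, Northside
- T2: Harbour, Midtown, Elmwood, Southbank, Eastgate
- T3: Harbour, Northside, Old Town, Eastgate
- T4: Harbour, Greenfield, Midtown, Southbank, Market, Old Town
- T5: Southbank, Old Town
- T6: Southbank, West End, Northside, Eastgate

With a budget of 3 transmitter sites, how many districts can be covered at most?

Choosing T1, T4, T6 covers {Harbour, Greenfield, Midtown, Elmwood, Southbank, Market, West End, Northside, Old Town, Eastgate} — 10 districts.
That is all 10 districts.

10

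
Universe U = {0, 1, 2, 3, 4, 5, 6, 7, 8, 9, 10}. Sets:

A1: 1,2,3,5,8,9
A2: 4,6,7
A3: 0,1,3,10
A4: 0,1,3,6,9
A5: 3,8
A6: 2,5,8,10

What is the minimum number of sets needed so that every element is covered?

3

A1, A2, A3 together cover {0, 1, 2, 3, 4, 5, 6, 7, 8, 9, 10} — every element.
No 2 of the 6 sets cover everything (all 15 pairs fall short), so 3 is minimum.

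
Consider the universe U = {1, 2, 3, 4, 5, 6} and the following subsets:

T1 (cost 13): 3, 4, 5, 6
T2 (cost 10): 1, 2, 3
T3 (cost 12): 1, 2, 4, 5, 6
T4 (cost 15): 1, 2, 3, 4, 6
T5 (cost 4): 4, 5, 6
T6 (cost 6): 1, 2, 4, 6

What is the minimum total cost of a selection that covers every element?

T2, T5 cover every element at cost 10 + 4 = 14.
Any cover uses at least 2 sets; among all covering selections none totals below 14.

14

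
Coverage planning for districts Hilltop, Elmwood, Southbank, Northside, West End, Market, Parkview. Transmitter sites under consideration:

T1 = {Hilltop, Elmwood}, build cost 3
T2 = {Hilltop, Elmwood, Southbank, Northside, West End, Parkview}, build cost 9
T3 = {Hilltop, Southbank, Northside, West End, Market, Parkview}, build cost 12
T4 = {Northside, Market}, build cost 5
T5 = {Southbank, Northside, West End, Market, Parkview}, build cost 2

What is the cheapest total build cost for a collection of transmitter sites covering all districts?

T1, T5 cover every district at build cost 3 + 2 = 5.
Any cover uses at least 2 transmitter sites; among all covering selections none totals below 5.

5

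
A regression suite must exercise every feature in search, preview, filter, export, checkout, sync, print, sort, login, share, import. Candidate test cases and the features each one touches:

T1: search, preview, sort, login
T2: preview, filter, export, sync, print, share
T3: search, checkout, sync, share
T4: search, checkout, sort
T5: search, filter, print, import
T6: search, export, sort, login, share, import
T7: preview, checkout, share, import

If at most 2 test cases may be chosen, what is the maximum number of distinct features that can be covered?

Choosing T2, T6 covers {search, preview, filter, export, sync, print, sort, login, share, import} — 10 features.
No choice of 2 test cases does better; here checkout is left uncovered.

10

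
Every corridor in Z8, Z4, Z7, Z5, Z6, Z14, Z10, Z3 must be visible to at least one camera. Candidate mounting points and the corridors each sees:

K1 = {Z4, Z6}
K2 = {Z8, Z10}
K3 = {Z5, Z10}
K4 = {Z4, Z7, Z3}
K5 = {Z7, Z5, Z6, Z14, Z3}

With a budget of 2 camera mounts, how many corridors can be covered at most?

Choosing K2, K5 covers {Z8, Z7, Z5, Z6, Z14, Z10, Z3} — 7 corridors.
No choice of 2 camera mounts does better; here Z4 is left uncovered.

7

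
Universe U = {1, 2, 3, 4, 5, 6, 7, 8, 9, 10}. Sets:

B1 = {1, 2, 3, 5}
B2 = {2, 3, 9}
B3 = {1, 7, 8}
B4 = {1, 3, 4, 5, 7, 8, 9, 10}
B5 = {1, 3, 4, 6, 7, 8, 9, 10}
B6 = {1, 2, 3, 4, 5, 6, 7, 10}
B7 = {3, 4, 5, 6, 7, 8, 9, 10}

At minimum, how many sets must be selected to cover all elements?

2

B1, B5 together cover {1, 2, 3, 4, 5, 6, 7, 8, 9, 10} — every element.
No single set contains all 10 elements, so 2 is optimal.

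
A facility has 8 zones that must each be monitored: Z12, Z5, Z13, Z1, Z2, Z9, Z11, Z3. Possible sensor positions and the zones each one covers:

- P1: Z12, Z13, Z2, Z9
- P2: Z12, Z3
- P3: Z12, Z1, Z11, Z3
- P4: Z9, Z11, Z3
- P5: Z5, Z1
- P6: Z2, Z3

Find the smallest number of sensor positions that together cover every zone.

3

P1, P3, P5 together cover {Z12, Z5, Z13, Z1, Z2, Z9, Z11, Z3} — every zone.
No 2 of the 6 sensor positions cover everything (all 15 pairs fall short), so 3 is minimum.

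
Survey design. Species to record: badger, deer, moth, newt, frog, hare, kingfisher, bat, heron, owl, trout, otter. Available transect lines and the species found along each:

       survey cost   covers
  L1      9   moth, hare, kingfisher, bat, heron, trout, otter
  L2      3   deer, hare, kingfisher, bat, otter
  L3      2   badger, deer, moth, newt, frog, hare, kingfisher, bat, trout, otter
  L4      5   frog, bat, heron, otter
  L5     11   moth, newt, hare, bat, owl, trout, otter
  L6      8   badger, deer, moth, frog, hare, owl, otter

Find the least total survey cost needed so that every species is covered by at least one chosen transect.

L3, L4, L6 cover every species at survey cost 2 + 5 + 8 = 15.
Any cover uses at least 3 transects; among all covering selections none totals below 15.

15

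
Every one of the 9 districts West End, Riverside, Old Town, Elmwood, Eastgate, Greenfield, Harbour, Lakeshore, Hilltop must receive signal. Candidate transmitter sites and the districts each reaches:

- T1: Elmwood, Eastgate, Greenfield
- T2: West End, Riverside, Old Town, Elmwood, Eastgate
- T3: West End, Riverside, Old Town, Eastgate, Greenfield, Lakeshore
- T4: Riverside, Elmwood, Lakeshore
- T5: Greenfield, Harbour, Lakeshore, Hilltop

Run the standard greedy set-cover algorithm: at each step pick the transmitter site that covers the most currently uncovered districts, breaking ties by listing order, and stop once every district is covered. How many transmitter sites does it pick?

3

Pick 1: T3 covers 6 new districts (West End, Riverside, Old Town, Eastgate, Greenfield, Lakeshore).
Pick 2: T5 covers 2 new districts (Harbour, Hilltop).
Pick 3: T1 covers 1 new districts (Elmwood).
Greedy uses 3 transmitter sites. (The true minimum is 2.)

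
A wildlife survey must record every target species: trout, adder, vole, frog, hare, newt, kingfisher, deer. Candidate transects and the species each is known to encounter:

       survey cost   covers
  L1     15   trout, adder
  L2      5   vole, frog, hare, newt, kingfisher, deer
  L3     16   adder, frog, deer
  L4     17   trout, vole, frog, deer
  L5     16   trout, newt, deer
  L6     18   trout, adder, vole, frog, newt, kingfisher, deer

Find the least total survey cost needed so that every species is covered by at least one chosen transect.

L1, L2 cover every species at survey cost 15 + 5 = 20.
Any cover uses at least 2 transects; among all covering selections none totals below 20.

20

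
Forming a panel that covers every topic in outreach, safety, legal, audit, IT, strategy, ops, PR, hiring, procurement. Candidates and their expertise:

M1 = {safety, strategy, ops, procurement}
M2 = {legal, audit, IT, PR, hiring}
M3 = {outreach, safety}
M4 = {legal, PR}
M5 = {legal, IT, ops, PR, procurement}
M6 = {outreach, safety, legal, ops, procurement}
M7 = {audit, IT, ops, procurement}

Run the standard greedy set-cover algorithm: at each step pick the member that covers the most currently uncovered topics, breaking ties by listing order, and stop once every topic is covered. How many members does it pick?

Pick 1: M2 covers 5 new topics (legal, audit, IT, PR, hiring).
Pick 2: M1 covers 4 new topics (safety, strategy, ops, procurement).
Pick 3: M3 covers 1 new topics (outreach).
Greedy uses 3 members.

3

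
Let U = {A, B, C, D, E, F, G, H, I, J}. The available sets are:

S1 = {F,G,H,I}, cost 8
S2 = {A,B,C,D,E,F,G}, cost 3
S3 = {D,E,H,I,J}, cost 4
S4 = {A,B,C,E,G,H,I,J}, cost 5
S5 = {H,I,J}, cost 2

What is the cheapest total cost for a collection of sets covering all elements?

5

S2, S5 cover every element at cost 3 + 2 = 5.
Any cover uses at least 2 sets; among all covering selections none totals below 5.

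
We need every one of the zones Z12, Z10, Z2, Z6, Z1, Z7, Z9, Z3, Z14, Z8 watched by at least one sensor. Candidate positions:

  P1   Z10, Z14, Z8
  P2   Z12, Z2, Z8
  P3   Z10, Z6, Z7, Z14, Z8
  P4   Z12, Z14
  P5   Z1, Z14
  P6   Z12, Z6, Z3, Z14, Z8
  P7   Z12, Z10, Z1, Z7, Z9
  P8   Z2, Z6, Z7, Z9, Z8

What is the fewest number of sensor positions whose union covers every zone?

3

P2, P6, P7 together cover {Z12, Z10, Z2, Z6, Z1, Z7, Z9, Z3, Z14, Z8} — every zone.
No 2 of the 8 sensor positions cover everything (all 28 pairs fall short), so 3 is minimum.
Greedy (largest uncovered first) would take P3, P7, P2, P6 — 4 sensor positions — but 3 suffice.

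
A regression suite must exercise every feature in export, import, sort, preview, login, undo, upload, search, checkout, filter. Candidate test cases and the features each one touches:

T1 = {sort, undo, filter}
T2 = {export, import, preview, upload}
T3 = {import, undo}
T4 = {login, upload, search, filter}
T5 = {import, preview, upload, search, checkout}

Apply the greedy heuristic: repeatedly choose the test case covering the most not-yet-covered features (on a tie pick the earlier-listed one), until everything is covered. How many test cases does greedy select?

Pick 1: T5 covers 5 new features (import, preview, upload, search, checkout).
Pick 2: T1 covers 3 new features (sort, undo, filter).
Pick 3: T2 covers 1 new features (export).
Pick 4: T4 covers 1 new features (login).
Greedy uses 4 test cases.

4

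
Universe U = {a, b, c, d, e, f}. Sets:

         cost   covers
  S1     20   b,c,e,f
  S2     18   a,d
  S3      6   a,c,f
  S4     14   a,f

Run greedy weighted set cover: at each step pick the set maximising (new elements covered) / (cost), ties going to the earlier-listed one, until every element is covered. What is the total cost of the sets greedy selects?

44

Pick 1: S3 adds 3 new (a, c, f) at cost 6 (ratio 3/6).
Pick 2: S1 adds 2 new (b, e) at cost 20 (ratio 2/20).
Pick 3: S2 adds 1 new (d) at cost 18 (ratio 1/18).
Greedy total cost: 6 + 20 + 18 = 44. (The true optimum is 38, so greedy overshoots here.)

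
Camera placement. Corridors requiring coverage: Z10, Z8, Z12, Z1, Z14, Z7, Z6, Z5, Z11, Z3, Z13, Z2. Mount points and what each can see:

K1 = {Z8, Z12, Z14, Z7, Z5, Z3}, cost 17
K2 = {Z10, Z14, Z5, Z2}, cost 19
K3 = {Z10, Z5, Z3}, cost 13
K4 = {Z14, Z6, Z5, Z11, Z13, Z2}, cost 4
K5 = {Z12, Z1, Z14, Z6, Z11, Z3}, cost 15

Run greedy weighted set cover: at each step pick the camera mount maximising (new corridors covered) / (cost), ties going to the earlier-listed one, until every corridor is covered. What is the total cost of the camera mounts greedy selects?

Pick 1: K4 adds 6 new (Z14, Z6, Z5, Z11, Z13, Z2) at cost 4 (ratio 6/4).
Pick 2: K1 adds 4 new (Z8, Z12, Z7, Z3) at cost 17 (ratio 4/17).
Pick 3: K3 adds 1 new (Z10) at cost 13 (ratio 1/13).
Pick 4: K5 adds 1 new (Z1) at cost 15 (ratio 1/15).
Greedy total cost: 4 + 17 + 13 + 15 = 49.

49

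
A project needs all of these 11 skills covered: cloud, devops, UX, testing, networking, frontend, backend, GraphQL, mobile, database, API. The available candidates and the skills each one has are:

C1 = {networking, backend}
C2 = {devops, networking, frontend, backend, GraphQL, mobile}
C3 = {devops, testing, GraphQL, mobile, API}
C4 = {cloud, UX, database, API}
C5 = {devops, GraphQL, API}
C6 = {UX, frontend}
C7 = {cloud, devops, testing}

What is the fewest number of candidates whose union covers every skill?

C2, C3, C4 together cover {cloud, devops, UX, testing, networking, frontend, backend, GraphQL, mobile, database, API} — every skill.
No 2 of the 7 candidates cover everything (all 21 pairs fall short), so 3 is minimum.

3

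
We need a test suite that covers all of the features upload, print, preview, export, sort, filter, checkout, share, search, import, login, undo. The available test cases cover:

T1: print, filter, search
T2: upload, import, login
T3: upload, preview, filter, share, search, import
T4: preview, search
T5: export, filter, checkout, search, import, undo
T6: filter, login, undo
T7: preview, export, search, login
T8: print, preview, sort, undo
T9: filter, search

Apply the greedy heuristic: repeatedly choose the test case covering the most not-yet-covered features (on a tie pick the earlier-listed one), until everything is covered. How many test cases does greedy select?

4

Pick 1: T3 covers 6 new features (upload, preview, filter, share, search, import).
Pick 2: T5 covers 3 new features (export, checkout, undo).
Pick 3: T8 covers 2 new features (print, sort).
Pick 4: T2 covers 1 new features (login).
Greedy uses 4 test cases.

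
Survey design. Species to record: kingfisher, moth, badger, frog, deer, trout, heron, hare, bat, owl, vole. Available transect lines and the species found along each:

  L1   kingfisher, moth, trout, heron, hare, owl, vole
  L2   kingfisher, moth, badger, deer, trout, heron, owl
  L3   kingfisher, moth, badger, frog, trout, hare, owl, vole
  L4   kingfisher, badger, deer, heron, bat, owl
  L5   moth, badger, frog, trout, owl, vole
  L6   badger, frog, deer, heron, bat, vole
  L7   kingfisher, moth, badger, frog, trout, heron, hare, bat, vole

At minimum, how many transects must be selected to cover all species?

L1, L6 together cover {kingfisher, moth, badger, frog, deer, trout, heron, hare, bat, owl, vole} — every species.
No single transect contains all 11 species, so 2 is optimal.

2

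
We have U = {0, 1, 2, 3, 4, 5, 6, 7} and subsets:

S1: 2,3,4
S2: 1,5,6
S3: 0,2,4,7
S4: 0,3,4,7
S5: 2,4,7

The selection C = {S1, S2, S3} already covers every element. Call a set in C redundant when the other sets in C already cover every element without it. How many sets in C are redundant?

Drop S1: 3 uncovered — not redundant.
Drop S2: 1, 5, 6 uncovered — not redundant.
Drop S3: 0, 7 uncovered — not redundant.
None of the sets in C is redundant.

0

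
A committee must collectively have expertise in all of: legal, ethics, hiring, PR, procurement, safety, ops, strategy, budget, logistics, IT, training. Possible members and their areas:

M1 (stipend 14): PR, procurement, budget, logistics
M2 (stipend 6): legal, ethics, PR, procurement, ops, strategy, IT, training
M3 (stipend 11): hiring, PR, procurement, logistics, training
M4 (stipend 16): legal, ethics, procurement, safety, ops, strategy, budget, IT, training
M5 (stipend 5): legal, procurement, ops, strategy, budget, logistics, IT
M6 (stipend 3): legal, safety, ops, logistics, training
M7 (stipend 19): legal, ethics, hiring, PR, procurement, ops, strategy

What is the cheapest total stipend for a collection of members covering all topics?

M2, M3, M5, M6 cover every topic at stipend 6 + 11 + 5 + 3 = 25.
Any cover uses at least 2 members; among all covering selections none totals below 25.

25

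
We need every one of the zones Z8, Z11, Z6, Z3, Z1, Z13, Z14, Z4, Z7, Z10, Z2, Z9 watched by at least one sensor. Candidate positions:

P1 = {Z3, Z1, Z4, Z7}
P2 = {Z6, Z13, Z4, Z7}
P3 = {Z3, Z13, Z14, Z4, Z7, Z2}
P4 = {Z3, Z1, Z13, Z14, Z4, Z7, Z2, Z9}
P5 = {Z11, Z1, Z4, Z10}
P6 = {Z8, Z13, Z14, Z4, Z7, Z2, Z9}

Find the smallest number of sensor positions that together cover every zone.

4

P1, P2, P5, P6 together cover {Z8, Z11, Z6, Z3, Z1, Z13, Z14, Z4, Z7, Z10, Z2, Z9} — every zone.
No 3 of the 6 sensor positions cover everything (all 20 triples fall short), so 4 is minimum.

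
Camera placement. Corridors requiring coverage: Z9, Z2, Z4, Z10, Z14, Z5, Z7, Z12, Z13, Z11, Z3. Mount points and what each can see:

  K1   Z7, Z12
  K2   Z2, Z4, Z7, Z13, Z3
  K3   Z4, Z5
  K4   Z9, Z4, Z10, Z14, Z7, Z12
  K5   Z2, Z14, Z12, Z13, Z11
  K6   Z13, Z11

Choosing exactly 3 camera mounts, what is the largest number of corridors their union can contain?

10

Choosing K2, K3, K4 covers {Z9, Z2, Z4, Z10, Z14, Z5, Z7, Z12, Z13, Z3} — 10 corridors.
No choice of 3 camera mounts does better; here Z11 is left uncovered.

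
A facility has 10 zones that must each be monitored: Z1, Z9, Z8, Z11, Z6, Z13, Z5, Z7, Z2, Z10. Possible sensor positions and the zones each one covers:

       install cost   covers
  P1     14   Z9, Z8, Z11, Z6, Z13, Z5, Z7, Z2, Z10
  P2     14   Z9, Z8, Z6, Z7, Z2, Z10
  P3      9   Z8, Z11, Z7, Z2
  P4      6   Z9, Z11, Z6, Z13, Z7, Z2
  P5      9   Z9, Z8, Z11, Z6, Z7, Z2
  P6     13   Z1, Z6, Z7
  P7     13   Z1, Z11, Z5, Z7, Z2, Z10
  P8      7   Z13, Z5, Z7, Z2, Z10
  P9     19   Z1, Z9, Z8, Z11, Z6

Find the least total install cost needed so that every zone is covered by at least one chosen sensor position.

P8, P9 cover every zone at install cost 7 + 19 = 26.
Any cover uses at least 2 sensor positions; among all covering selections none totals below 26.
Greedy by coverage-per-install cost would pick P4, P8, P3, P6 for 35 — worse than the optimum 26.

26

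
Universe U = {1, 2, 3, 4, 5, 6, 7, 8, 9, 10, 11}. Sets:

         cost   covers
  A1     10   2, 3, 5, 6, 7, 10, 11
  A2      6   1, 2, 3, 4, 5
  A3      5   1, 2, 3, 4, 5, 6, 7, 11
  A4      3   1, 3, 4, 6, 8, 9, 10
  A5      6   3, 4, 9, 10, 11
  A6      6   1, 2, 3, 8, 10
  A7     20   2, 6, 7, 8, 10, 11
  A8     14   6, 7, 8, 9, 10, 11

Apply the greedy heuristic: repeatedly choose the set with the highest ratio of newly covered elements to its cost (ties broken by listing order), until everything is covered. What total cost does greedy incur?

8

Pick 1: A4 adds 7 new (1, 3, 4, 6, 8, 9, 10) at cost 3 (ratio 7/3).
Pick 2: A3 adds 4 new (2, 5, 7, 11) at cost 5 (ratio 4/5).
Greedy total cost: 3 + 5 = 8.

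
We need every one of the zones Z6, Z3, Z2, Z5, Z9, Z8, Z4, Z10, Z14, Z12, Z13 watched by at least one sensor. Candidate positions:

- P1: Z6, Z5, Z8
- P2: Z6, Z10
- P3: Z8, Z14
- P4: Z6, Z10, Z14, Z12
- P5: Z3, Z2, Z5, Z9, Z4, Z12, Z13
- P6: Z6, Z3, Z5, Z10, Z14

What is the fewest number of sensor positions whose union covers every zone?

P1, P4, P5 together cover {Z6, Z3, Z2, Z5, Z9, Z8, Z4, Z10, Z14, Z12, Z13} — every zone.
No 2 of the 6 sensor positions cover everything (all 15 pairs fall short), so 3 is minimum.

3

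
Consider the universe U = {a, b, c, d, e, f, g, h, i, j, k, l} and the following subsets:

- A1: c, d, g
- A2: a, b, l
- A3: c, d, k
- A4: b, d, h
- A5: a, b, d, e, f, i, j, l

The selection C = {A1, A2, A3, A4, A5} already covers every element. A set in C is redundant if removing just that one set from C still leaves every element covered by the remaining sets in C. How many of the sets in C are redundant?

Drop A1: g uncovered — not redundant.
Drop A2: the rest still cover every element — redundant.
Drop A3: k uncovered — not redundant.
Drop A4: h uncovered — not redundant.
Drop A5: e, f, i, j uncovered — not redundant.
1 redundant: A2.

1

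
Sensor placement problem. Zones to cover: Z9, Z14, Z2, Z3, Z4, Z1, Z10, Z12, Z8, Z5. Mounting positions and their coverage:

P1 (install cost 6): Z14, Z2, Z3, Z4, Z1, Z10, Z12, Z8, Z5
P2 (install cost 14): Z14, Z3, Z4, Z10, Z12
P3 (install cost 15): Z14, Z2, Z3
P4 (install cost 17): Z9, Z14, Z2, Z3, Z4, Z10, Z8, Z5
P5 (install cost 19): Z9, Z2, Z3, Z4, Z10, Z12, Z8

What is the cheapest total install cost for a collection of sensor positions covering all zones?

P1, P4 cover every zone at install cost 6 + 17 = 23.
Any cover uses at least 2 sensor positions; among all covering selections none totals below 23.

23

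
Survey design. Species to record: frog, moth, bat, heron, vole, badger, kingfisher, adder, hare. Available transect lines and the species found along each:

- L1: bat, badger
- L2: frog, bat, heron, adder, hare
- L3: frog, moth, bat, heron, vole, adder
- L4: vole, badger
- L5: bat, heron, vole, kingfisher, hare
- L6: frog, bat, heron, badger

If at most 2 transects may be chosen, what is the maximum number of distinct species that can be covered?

Choosing L3, L5 covers {frog, moth, bat, heron, vole, kingfisher, adder, hare} — 8 species.
No choice of 2 transects does better; here badger is left uncovered.

8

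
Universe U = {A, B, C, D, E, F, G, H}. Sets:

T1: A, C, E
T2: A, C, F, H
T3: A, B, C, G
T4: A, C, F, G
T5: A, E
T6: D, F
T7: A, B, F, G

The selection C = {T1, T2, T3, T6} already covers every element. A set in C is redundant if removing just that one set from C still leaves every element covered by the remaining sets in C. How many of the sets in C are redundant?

0

Drop T1: E uncovered — not redundant.
Drop T2: H uncovered — not redundant.
Drop T3: B, G uncovered — not redundant.
Drop T6: D uncovered — not redundant.
None of the sets in C is redundant.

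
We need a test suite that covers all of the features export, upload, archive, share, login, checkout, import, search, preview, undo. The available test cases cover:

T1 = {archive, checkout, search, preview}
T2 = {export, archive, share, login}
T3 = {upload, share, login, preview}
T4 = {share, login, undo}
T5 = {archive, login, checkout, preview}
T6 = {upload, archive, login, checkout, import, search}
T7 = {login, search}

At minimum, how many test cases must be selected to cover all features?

4

T1, T2, T4, T6 together cover {export, upload, archive, share, login, checkout, import, search, preview, undo} — every feature.
No 3 of the 7 test cases cover everything (all 35 triples fall short), so 4 is minimum.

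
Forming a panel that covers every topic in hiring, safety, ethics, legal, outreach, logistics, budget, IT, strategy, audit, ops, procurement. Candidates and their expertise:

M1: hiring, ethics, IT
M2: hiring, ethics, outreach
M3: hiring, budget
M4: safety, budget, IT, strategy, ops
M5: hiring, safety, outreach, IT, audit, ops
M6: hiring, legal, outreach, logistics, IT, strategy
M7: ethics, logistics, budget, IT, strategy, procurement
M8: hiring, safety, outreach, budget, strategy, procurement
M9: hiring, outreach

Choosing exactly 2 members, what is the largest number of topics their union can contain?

Choosing M5, M7 covers {hiring, safety, ethics, outreach, logistics, budget, IT, strategy, audit, ops, procurement} — 11 topics.
No choice of 2 members does better; here legal is left uncovered.

11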